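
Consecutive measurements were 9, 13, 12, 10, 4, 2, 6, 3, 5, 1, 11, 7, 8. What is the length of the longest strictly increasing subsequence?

Let dp[i] be the length of the longest such subsequence ending at index i:
i:      1  2  3  4  5  6  7  8  9 10 11 12 13
a[i]:   9 13 12 10  4  2  6  3  5  1 11  7  8
dp:     1  2  2  2  1  1  2  2  3  1  4  4  5
Maximum dp value is 5.

5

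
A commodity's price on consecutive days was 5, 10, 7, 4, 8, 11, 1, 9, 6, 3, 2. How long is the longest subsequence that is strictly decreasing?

5

Let dp[i] be the longest strictly decreasing subsequence ending at i:
i:      1  2  3  4  5  6  7  8  9 10 11
a[i]:   5 10  7  4  8 11  1  9  6  3  2
dp:     1  1  2  3  2  1  4  2  3  4  5
Maximum is 5.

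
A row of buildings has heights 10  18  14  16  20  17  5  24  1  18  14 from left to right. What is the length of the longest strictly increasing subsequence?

5

Let dp[i] be the length of the longest such subsequence ending at index i:
i:      1  2  3  4  5  6  7  8  9 10 11
a[i]:  10 18 14 16 20 17  5 24  1 18 14
dp:     1  2  2  3  4  4  1  5  1  5  2
Maximum dp value is 5.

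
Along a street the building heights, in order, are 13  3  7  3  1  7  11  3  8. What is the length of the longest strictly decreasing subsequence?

Negate each value so 'decreasing' becomes 'increasing', then run patience tails on the negated sequence:
-13 → extends → [-13]
-3 → extends → [-13, -3]
-7 → replaces -3 → [-13, -7]
-3 → extends → [-13, -7, -3]
-1 → extends → [-13, -7, -3, -1]
-7 → already a tail → [-13, -7, -3, -1]
-11 → replaces -7 → [-13, -11, -3, -1]
-3 → already a tail → [-13, -11, -3, -1]
-8 → replaces -3 → [-13, -11, -8, -1]
Four tails, so the longest strictly decreasing subsequence of the original has length 4.

4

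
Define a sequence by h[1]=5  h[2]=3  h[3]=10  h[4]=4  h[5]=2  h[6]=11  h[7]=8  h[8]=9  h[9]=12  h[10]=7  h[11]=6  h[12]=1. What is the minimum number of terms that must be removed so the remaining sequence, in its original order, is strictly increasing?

7

Fewest deletions = n − (longest strictly increasing subsequence).
i:      1  2  3  4  5  6  7  8  9 10 11 12
h[i]:   5  3 10  4  2 11  8  9 12  7  6  1
dp:     1  1  2  2  1  3  3  4  5  3  3  1
max dp = 5, so deletions = 12 − 5 = 7.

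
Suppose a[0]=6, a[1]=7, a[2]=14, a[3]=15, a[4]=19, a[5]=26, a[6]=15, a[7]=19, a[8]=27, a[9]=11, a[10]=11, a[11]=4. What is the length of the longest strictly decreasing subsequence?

4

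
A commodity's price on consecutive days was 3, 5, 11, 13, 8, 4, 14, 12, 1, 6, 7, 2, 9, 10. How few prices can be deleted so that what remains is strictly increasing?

Fewest deletions = n − (longest strictly increasing subsequence).
i:      1  2  3  4  5  6  7  8  9 10 11 12 13 14
a[i]:   3  5 11 13  8  4 14 12  1  6  7  2  9 10
dp:     1  2  3  4  3  2  5  4  1  3  4  2  5  6
max dp = 6, so deletions = 14 − 6 = 8.

8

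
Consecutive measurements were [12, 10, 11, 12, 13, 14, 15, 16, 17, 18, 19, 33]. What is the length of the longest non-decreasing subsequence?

Track the smallest tail for each achievable length (allowing ties):
12 → extends → [12]
10 → replaces 12 → [10]
11 → extends → [10, 11]
12 → extends → [10, 11, 12]
13 → extends → [10, 11, 12, 13]
14 → extends → [10, 11, 12, 13, 14]
15 → extends → [10, 11, 12, 13, 14, 15]
16 → extends → [10, 11, 12, 13, 14, 15, 16]
17 → extends → [10, 11, 12, 13, 14, 15, 16, 17]
18 → extends → [10, 11, 12, 13, 14, 15, 16, 17, 18]
19 → extends → [10, 11, 12, 13, 14, 15, 16, 17, 18, 19]
33 → extends → [10, 11, 12, 13, 14, 15, 16, 17, 18, 19, 33]
Eleven tails, so the longest non-decreasing subsequence has length 11 (e.g. 10, 11, 12, 13, 14, 15, 16, 17, 18, 19, 33).

11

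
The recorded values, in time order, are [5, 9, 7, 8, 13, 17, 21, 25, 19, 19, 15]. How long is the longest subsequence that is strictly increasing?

7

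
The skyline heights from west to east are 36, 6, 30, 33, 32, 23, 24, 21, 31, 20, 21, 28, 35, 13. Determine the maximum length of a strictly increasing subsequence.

5

Track the smallest tail for each achievable length (strict):
36 → extends → [36]
6 → replaces 36 → [6]
30 → extends → [6, 30]
33 → extends → [6, 30, 33]
32 → replaces 33 → [6, 30, 32]
23 → replaces 30 → [6, 23, 32]
24 → replaces 32 → [6, 23, 24]
21 → replaces 23 → [6, 21, 24]
31 → extends → [6, 21, 24, 31]
20 → replaces 21 → [6, 20, 24, 31]
21 → replaces 24 → [6, 20, 21, 31]
28 → replaces 31 → [6, 20, 21, 28]
35 → extends → [6, 20, 21, 28, 35]
13 → replaces 20 → [6, 13, 21, 28, 35]
Five tails, so the longest strictly increasing subsequence has length 5 (e.g. 6, 23, 24, 31, 35).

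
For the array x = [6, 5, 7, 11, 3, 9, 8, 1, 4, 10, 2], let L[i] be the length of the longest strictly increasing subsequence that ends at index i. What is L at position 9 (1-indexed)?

2

dp[i] = 1 + max{dp[j] : j<i, x[j]<x[i]} (or 1 if no such j):
i:      1  2  3  4  5  6  7  8  9 10 11
x[i]:   6  5  7 11  3  9  8  1  4 10  2
dp:     1  1  2  3  1  3  3  1  2  4  2
At index 9 the value is 2.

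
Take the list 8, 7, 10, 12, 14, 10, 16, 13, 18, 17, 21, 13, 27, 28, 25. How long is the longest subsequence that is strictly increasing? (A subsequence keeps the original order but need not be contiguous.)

Let dp[i] be the length of the longest such subsequence ending at index i:
i:      1  2  3  4  5  6  7  8  9 10 11 12 13 14 15
a[i]:   8  7 10 12 14 10 16 13 18 17 21 13 27 28 25
dp:     1  1  2  3  4  2  5  4  6  6  7  4  8  9  8
Maximum dp value is 9.

9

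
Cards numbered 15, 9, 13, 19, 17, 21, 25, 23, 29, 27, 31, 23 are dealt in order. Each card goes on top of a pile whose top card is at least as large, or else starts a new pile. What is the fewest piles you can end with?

The minimum number of non-increasing subsequences covering a sequence equals the length of its longest strictly increasing subsequence.
LIS length is 7 (e.g. 9, 13, 19, 21, 25, 29, 31), so 7 piles are needed.

7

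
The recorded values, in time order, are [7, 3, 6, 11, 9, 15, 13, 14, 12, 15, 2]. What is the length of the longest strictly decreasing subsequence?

4

Negate each value so 'decreasing' becomes 'increasing', then run patience tails on the negated sequence:
-7 → extends → [-7]
-3 → extends → [-7, -3]
-6 → replaces -3 → [-7, -6]
-11 → replaces -7 → [-11, -6]
-9 → replaces -6 → [-11, -9]
-15 → replaces -11 → [-15, -9]
-13 → replaces -9 → [-15, -13]
-14 → replaces -13 → [-15, -14]
-12 → extends → [-15, -14, -12]
-15 → already a tail → [-15, -14, -12]
-2 → extends → [-15, -14, -12, -2]
Four tails, so the longest strictly decreasing subsequence of the original has length 4.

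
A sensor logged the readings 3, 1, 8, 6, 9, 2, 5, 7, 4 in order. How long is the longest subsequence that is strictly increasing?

Track the smallest tail for each achievable length (strict):
3 → extends → [3]
1 → replaces 3 → [1]
8 → extends → [1, 8]
6 → replaces 8 → [1, 6]
9 → extends → [1, 6, 9]
2 → replaces 6 → [1, 2, 9]
5 → replaces 9 → [1, 2, 5]
7 → extends → [1, 2, 5, 7]
4 → replaces 5 → [1, 2, 4, 7]
Four tails, so the longest strictly increasing subsequence has length 4 (e.g. 1, 2, 5, 7).

4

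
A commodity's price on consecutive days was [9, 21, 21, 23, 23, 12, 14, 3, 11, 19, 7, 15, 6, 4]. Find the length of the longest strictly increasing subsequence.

4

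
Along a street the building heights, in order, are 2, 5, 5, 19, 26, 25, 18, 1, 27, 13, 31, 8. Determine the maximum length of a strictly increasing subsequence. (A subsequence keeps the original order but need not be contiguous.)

Let dp[i] be the length of the longest such subsequence ending at index i:
i:      1  2  3  4  5  6  7  8  9 10 11 12
a[i]:   2  5  5 19 26 25 18  1 27 13 31  8
dp:     1  2  2  3  4  4  3  1  5  3  6  3
Maximum dp value is 6.

6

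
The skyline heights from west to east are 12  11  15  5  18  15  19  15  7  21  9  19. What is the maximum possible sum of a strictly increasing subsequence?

85

Let S[i] be the best sum of a strictly increasing subsequence ending at i:
i:      1  2  3  4  5  6  7  8  9 10 11 12
a[i]:  12 11 15  5 18 15 19 15  7 21  9 19
S:     12 11 27  5 45 27 64 27 12 85 21 64
Maximum is 85 (e.g. 12 + 15 + 18 + 19 + 21).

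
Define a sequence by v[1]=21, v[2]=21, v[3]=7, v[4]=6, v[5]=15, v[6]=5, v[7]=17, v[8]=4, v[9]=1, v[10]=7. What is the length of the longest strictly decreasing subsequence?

6

Let dp[i] be the longest strictly decreasing subsequence ending at i:
i:      1  2  3  4  5  6  7  8  9 10
v[i]:  21 21  7  6 15  5 17  4  1  7
dp:     1  1  2  3  2  4  2  5  6  3
Maximum is 6.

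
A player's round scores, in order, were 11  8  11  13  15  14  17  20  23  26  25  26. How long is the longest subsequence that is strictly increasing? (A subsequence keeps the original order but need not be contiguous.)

9

Track the smallest tail for each achievable length (strict):
11 → extends → [11]
8 → replaces 11 → [8]
11 → extends → [8, 11]
13 → extends → [8, 11, 13]
15 → extends → [8, 11, 13, 15]
14 → replaces 15 → [8, 11, 13, 14]
17 → extends → [8, 11, 13, 14, 17]
20 → extends → [8, 11, 13, 14, 17, 20]
23 → extends → [8, 11, 13, 14, 17, 20, 23]
26 → extends → [8, 11, 13, 14, 17, 20, 23, 26]
25 → replaces 26 → [8, 11, 13, 14, 17, 20, 23, 25]
26 → extends → [8, 11, 13, 14, 17, 20, 23, 25, 26]
Nine tails, so the longest strictly increasing subsequence has length 9 (e.g. 8, 11, 13, 15, 17, 20, 23, 25, 26).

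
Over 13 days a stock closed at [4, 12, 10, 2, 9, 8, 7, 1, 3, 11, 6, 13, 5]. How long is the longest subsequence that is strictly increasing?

Track the smallest tail for each achievable length (strict):
4 → extends → [4]
12 → extends → [4, 12]
10 → replaces 12 → [4, 10]
2 → replaces 4 → [2, 10]
9 → replaces 10 → [2, 9]
8 → replaces 9 → [2, 8]
7 → replaces 8 → [2, 7]
1 → replaces 2 → [1, 7]
3 → replaces 7 → [1, 3]
11 → extends → [1, 3, 11]
6 → replaces 11 → [1, 3, 6]
13 → extends → [1, 3, 6, 13]
5 → replaces 6 → [1, 3, 5, 13]
Four tails, so the longest strictly increasing subsequence has length 4 (e.g. 4, 10, 11, 13).

4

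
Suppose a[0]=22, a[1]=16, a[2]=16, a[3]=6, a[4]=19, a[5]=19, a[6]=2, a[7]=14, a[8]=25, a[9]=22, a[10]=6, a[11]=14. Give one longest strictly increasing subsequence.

16, 19, 25

Patience tails give the LIS length; then backtrack through the dp parents:
22 → extends → [22]
16 → replaces 22 → [16]
16 → already a tail → [16]
6 → replaces 16 → [6]
19 → extends → [6, 19]
19 → already a tail → [6, 19]
2 → replaces 6 → [2, 19]
14 → replaces 19 → [2, 14]
25 → extends → [2, 14, 25]
22 → replaces 25 → [2, 14, 22]
6 → replaces 14 → [2, 6, 22]
14 → replaces 22 → [2, 6, 14]
Length 3; one witness is 16, 19, 25.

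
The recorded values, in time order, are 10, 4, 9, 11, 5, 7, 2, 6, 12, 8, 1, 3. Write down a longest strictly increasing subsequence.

4, 9, 11, 12

Patience tails give the LIS length; then backtrack through the dp parents:
10 → extends → [10]
4 → replaces 10 → [4]
9 → extends → [4, 9]
11 → extends → [4, 9, 11]
5 → replaces 9 → [4, 5, 11]
7 → replaces 11 → [4, 5, 7]
2 → replaces 4 → [2, 5, 7]
6 → replaces 7 → [2, 5, 6]
12 → extends → [2, 5, 6, 12]
8 → replaces 12 → [2, 5, 6, 8]
1 → replaces 2 → [1, 5, 6, 8]
3 → replaces 5 → [1, 3, 6, 8]
Length 4; one witness is 4, 9, 11, 12.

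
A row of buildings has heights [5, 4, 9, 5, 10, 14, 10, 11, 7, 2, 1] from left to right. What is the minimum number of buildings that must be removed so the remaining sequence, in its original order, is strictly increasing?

Fewest deletions = n − (longest strictly increasing subsequence).
Patience tails:
5 → extends → [5]
4 → replaces 5 → [4]
9 → extends → [4, 9]
5 → replaces 9 → [4, 5]
10 → extends → [4, 5, 10]
14 → extends → [4, 5, 10, 14]
10 → already a tail → [4, 5, 10, 14]
11 → replaces 14 → [4, 5, 10, 11]
7 → replaces 10 → [4, 5, 7, 11]
2 → replaces 4 → [2, 5, 7, 11]
1 → replaces 2 → [1, 5, 7, 11]
Longest strictly increasing subsequence has length 4, so deletions = 11 − 4 = 7.

7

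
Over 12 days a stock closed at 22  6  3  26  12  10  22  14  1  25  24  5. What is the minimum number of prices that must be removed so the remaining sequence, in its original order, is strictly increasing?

8

Fewest deletions = n − (longest strictly increasing subsequence).
i:      1  2  3  4  5  6  7  8  9 10 11 12
a[i]:  22  6  3 26 12 10 22 14  1 25 24  5
dp:     1  1  1  2  2  2  3  3  1  4  4  2
max dp = 4, so deletions = 12 − 4 = 8.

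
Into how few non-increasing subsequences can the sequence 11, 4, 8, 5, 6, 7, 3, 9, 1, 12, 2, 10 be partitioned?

6

The minimum number of non-increasing subsequences covering a sequence equals the length of its longest strictly increasing subsequence.
LIS length is 6 (e.g. 4, 5, 6, 7, 9, 12), so 6 piles are needed.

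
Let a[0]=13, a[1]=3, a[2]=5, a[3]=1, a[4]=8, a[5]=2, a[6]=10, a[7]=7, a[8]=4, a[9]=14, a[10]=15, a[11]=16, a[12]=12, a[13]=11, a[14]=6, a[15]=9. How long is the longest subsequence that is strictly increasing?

7

Let dp[i] be the length of the longest such subsequence ending at index i:
i:      0  1  2  3  4  5  6  7  8  9 10 11 12 13 14 15
a[i]:  13  3  5  1  8  2 10  7  4 14 15 16 12 11  6  9
dp:     1  1  2  1  3  2  4  3  3  5  6  7  5  5  4  5
Maximum dp value is 7.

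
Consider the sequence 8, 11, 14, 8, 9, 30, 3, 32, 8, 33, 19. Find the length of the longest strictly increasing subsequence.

Let dp[i] be the length of the longest such subsequence ending at index i:
i:      1  2  3  4  5  6  7  8  9 10 11
a[i]:   8 11 14  8  9 30  3 32  8 33 19
dp:     1  2  3  1  2  4  1  5  2  6  4
Maximum dp value is 6.

6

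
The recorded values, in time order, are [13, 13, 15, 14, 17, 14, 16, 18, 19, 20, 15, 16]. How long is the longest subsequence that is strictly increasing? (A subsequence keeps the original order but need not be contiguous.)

6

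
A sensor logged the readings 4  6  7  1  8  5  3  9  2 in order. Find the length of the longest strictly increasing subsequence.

5

Track the smallest tail for each achievable length (strict):
4 → extends → [4]
6 → extends → [4, 6]
7 → extends → [4, 6, 7]
1 → replaces 4 → [1, 6, 7]
8 → extends → [1, 6, 7, 8]
5 → replaces 6 → [1, 5, 7, 8]
3 → replaces 5 → [1, 3, 7, 8]
9 → extends → [1, 3, 7, 8, 9]
2 → replaces 3 → [1, 2, 7, 8, 9]
Five tails, so the longest strictly increasing subsequence has length 5 (e.g. 4, 6, 7, 8, 9).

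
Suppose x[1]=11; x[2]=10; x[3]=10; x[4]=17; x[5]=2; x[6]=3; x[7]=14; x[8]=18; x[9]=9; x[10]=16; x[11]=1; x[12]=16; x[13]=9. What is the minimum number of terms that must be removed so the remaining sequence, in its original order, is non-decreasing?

Fewest deletions = n − (longest non-decreasing subsequence).
i:      1  2  3  4  5  6  7  8  9 10 11 12 13
x[i]:  11 10 10 17  2  3 14 18  9 16  1 16  9
dp:     1  1  2  3  1  2  3  4  3  4  1  5  4
max dp = 5, so deletions = 13 − 5 = 8.

8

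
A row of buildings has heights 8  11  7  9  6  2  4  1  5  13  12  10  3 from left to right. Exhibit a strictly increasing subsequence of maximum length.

Patience tails give the LIS length; then backtrack through the dp parents:
8 → extends → [8]
11 → extends → [8, 11]
7 → replaces 8 → [7, 11]
9 → replaces 11 → [7, 9]
6 → replaces 7 → [6, 9]
2 → replaces 6 → [2, 9]
4 → replaces 9 → [2, 4]
1 → replaces 2 → [1, 4]
5 → extends → [1, 4, 5]
13 → extends → [1, 4, 5, 13]
12 → replaces 13 → [1, 4, 5, 12]
10 → replaces 12 → [1, 4, 5, 10]
3 → replaces 4 → [1, 3, 5, 10]
Length 4; one witness is 2, 4, 5, 13.

2, 4, 5, 13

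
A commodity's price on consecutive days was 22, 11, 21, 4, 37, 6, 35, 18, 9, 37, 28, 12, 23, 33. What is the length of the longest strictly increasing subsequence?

6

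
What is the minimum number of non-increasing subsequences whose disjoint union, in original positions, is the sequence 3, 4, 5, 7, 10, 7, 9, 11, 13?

Place each on the leftmost legal pile:
3 → new pile 1 (tops now [3])
4 → new pile 2 (tops now [3, 4])
5 → new pile 3 (tops now [3, 4, 5])
7 → new pile 4 (tops now [3, 4, 5, 7])
10 → new pile 5 (tops now [3, 4, 5, 7, 10])
7 → pile 4 (tops now [3, 4, 5, 7, 10])
9 → pile 5 (tops now [3, 4, 5, 7, 9])
11 → new pile 6 (tops now [3, 4, 5, 7, 9, 11])
13 → new pile 7 (tops now [3, 4, 5, 7, 9, 11, 13])
Seven piles.

7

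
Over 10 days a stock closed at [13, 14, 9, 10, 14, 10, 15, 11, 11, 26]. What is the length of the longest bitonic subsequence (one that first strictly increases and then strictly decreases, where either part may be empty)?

5

inc[i] = longest strictly increasing subsequence ending at i; dec[i] = longest strictly decreasing subsequence starting at i:
i:      1  2  3  4  5  6  7  8  9 10
a[i]:  13 14  9 10 14 10 15 11 11 26
inc:    1  2  1  2  3  2  4  3  3  5
dec:    2  2  1  1  2  1  2  1  1  1
Best peak at i=7 (value 15): inc=4, dec=2, length 4+2−1 = 5.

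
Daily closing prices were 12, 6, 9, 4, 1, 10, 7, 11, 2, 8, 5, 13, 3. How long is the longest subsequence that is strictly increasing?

5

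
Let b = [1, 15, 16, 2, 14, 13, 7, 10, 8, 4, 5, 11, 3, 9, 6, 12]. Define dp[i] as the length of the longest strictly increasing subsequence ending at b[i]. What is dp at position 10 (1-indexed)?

3

dp[i] = 1 + max{dp[j] : j<i, b[j]<b[i]} (or 1 if no such j):
i:      1  2  3  4  5  6  7  8  9 10 11 12 13 14 15 16
b[i]:   1 15 16  2 14 13  7 10  8  4  5 11  3  9  6 12
dp:     1  2  3  2  3  3  3  4  4  3  4  5  3  5  5  6
At index 10 the value is 3.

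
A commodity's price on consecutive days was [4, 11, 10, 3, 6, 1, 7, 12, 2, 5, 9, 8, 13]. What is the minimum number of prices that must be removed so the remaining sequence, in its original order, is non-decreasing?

8

Fewest deletions = n − (longest non-decreasing subsequence).
Patience tails:
4 → extends → [4]
11 → extends → [4, 11]
10 → replaces 11 → [4, 10]
3 → replaces 4 → [3, 10]
6 → replaces 10 → [3, 6]
1 → replaces 3 → [1, 6]
7 → extends → [1, 6, 7]
12 → extends → [1, 6, 7, 12]
2 → replaces 6 → [1, 2, 7, 12]
5 → replaces 7 → [1, 2, 5, 12]
9 → replaces 12 → [1, 2, 5, 9]
8 → replaces 9 → [1, 2, 5, 8]
13 → extends → [1, 2, 5, 8, 13]
Longest non-decreasing subsequence has length 5, so deletions = 13 − 5 = 8.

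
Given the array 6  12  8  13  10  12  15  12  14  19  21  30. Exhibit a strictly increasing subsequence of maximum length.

Patience tails give the LIS length; then backtrack through the dp parents:
6 → extends → [6]
12 → extends → [6, 12]
8 → replaces 12 → [6, 8]
13 → extends → [6, 8, 13]
10 → replaces 13 → [6, 8, 10]
12 → extends → [6, 8, 10, 12]
15 → extends → [6, 8, 10, 12, 15]
12 → already a tail → [6, 8, 10, 12, 15]
14 → replaces 15 → [6, 8, 10, 12, 14]
19 → extends → [6, 8, 10, 12, 14, 19]
21 → extends → [6, 8, 10, 12, 14, 19, 21]
30 → extends → [6, 8, 10, 12, 14, 19, 21, 30]
Length 8; one witness is 6, 8, 10, 12, 15, 19, 21, 30.

6, 8, 10, 12, 15, 19, 21, 30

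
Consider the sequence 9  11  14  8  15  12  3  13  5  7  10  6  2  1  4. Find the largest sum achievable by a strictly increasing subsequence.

49

Let S[i] be the best sum of a strictly increasing subsequence ending at i:
i:      1  2  3  4  5  6  7  8  9 10 11 12 13 14 15
a[i]:   9 11 14  8 15 12  3 13  5  7 10  6  2  1  4
S:      9 20 34  8 49 32  3 45  8 15 25 14  2  1  7
Maximum is 49 (e.g. 9 + 11 + 14 + 15).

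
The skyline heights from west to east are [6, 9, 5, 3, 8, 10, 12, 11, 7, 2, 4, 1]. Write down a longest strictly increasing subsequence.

Patience tails give the LIS length; then backtrack through the dp parents:
6 → extends → [6]
9 → extends → [6, 9]
5 → replaces 6 → [5, 9]
3 → replaces 5 → [3, 9]
8 → replaces 9 → [3, 8]
10 → extends → [3, 8, 10]
12 → extends → [3, 8, 10, 12]
11 → replaces 12 → [3, 8, 10, 11]
7 → replaces 8 → [3, 7, 10, 11]
2 → replaces 3 → [2, 7, 10, 11]
4 → replaces 7 → [2, 4, 10, 11]
1 → replaces 2 → [1, 4, 10, 11]
Length 4; one witness is 6, 9, 10, 12.

6, 9, 10, 12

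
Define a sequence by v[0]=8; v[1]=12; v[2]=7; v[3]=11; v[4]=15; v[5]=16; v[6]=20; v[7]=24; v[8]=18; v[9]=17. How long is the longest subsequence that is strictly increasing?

6

Track the smallest tail for each achievable length (strict):
8 → extends → [8]
12 → extends → [8, 12]
7 → replaces 8 → [7, 12]
11 → replaces 12 → [7, 11]
15 → extends → [7, 11, 15]
16 → extends → [7, 11, 15, 16]
20 → extends → [7, 11, 15, 16, 20]
24 → extends → [7, 11, 15, 16, 20, 24]
18 → replaces 20 → [7, 11, 15, 16, 18, 24]
17 → replaces 18 → [7, 11, 15, 16, 17, 24]
Six tails, so the longest strictly increasing subsequence has length 6 (e.g. 8, 12, 15, 16, 20, 24).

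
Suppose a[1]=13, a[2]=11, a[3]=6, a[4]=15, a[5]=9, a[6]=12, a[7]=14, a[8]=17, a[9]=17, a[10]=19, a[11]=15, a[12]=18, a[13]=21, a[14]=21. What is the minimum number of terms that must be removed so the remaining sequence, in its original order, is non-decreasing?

Fewest deletions = n − (longest non-decreasing subsequence).
Patience tails:
13 → extends → [13]
11 → replaces 13 → [11]
6 → replaces 11 → [6]
15 → extends → [6, 15]
9 → replaces 15 → [6, 9]
12 → extends → [6, 9, 12]
14 → extends → [6, 9, 12, 14]
17 → extends → [6, 9, 12, 14, 17]
17 → extends → [6, 9, 12, 14, 17, 17]
19 → extends → [6, 9, 12, 14, 17, 17, 19]
15 → replaces 17 → [6, 9, 12, 14, 15, 17, 19]
18 → replaces 19 → [6, 9, 12, 14, 15, 17, 18]
21 → extends → [6, 9, 12, 14, 15, 17, 18, 21]
21 → extends → [6, 9, 12, 14, 15, 17, 18, 21, 21]
Longest non-decreasing subsequence has length 9, so deletions = 14 − 9 = 5.

5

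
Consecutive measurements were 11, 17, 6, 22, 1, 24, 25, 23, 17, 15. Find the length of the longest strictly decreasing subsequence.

4

Let dp[i] be the longest strictly decreasing subsequence ending at i:
i:      1  2  3  4  5  6  7  8  9 10
a[i]:  11 17  6 22  1 24 25 23 17 15
dp:     1  1  2  1  3  1  1  2  3  4
Maximum is 4.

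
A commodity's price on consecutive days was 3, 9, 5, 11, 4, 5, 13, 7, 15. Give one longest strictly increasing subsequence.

Patience tails give the LIS length; then backtrack through the dp parents:
3 → extends → [3]
9 → extends → [3, 9]
5 → replaces 9 → [3, 5]
11 → extends → [3, 5, 11]
4 → replaces 5 → [3, 4, 11]
5 → replaces 11 → [3, 4, 5]
13 → extends → [3, 4, 5, 13]
7 → replaces 13 → [3, 4, 5, 7]
15 → extends → [3, 4, 5, 7, 15]
Length 5; one witness is 3, 9, 11, 13, 15.

3, 9, 11, 13, 15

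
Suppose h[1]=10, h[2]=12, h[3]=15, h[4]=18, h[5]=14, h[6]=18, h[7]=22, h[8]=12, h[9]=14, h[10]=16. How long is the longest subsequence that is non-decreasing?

6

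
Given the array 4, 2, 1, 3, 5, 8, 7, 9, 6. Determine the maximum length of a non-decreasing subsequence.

5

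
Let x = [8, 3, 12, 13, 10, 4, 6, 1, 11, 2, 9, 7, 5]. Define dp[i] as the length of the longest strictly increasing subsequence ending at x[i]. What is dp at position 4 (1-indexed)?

3

dp[i] = 1 + max{dp[j] : j<i, x[j]<x[i]} (or 1 if no such j):
i:      1  2  3  4  5  6  7  8  9 10 11 12 13
x[i]:   8  3 12 13 10  4  6  1 11  2  9  7  5
dp:     1  1  2  3  2  2  3  1  4  2  4  4  3
At index 4 the value is 3.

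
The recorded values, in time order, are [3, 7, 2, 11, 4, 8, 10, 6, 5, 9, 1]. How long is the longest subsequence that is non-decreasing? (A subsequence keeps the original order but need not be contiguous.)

Let dp[i] be the length of the longest such subsequence ending at index i:
i:      1  2  3  4  5  6  7  8  9 10 11
a[i]:   3  7  2 11  4  8 10  6  5  9  1
dp:     1  2  1  3  2  3  4  3  3  4  1
Maximum dp value is 4.

4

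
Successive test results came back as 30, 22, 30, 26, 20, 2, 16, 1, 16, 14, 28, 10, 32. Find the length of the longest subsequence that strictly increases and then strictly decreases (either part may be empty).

inc[i] = longest strictly increasing subsequence ending at i; dec[i] = longest strictly decreasing subsequence starting at i:
i:      1  2  3  4  5  6  7  8  9 10 11 12 13
a[i]:  30 22 30 26 20  2 16  1 16 14 28 10 32
inc:    1  1  2  2  1  1  2  1  2  2  3  2  4
dec:    6  5  6  5  4  2  3  1  3  2  2  1  1
Best peak at i=3 (value 30): inc=2, dec=6, length 2+6−1 = 7.

7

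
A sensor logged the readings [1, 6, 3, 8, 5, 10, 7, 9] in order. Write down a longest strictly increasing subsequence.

Patience tails give the LIS length; then backtrack through the dp parents:
1 → extends → [1]
6 → extends → [1, 6]
3 → replaces 6 → [1, 3]
8 → extends → [1, 3, 8]
5 → replaces 8 → [1, 3, 5]
10 → extends → [1, 3, 5, 10]
7 → replaces 10 → [1, 3, 5, 7]
9 → extends → [1, 3, 5, 7, 9]
Length 5; one witness is 1, 3, 5, 7, 9.

1, 3, 5, 7, 9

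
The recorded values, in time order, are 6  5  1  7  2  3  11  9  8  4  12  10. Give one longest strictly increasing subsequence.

Patience tails give the LIS length; then backtrack through the dp parents:
6 → extends → [6]
5 → replaces 6 → [5]
1 → replaces 5 → [1]
7 → extends → [1, 7]
2 → replaces 7 → [1, 2]
3 → extends → [1, 2, 3]
11 → extends → [1, 2, 3, 11]
9 → replaces 11 → [1, 2, 3, 9]
8 → replaces 9 → [1, 2, 3, 8]
4 → replaces 8 → [1, 2, 3, 4]
12 → extends → [1, 2, 3, 4, 12]
10 → replaces 12 → [1, 2, 3, 4, 10]
Length 5; one witness is 1, 2, 3, 11, 12.

1, 2, 3, 11, 12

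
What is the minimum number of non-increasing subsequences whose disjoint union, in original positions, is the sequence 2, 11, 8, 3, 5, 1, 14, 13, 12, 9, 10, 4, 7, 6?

5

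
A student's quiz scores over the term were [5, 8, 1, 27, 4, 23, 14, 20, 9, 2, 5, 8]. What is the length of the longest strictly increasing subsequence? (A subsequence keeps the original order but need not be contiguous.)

4

Let dp[i] be the length of the longest such subsequence ending at index i:
i:      1  2  3  4  5  6  7  8  9 10 11 12
a[i]:   5  8  1 27  4 23 14 20  9  2  5  8
dp:     1  2  1  3  2  3  3  4  3  2  3  4
Maximum dp value is 4.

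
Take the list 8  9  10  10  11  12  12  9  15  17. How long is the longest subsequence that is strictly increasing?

7

Track the smallest tail for each achievable length (strict):
8 → extends → [8]
9 → extends → [8, 9]
10 → extends → [8, 9, 10]
10 → already a tail → [8, 9, 10]
11 → extends → [8, 9, 10, 11]
12 → extends → [8, 9, 10, 11, 12]
12 → already a tail → [8, 9, 10, 11, 12]
9 → already a tail → [8, 9, 10, 11, 12]
15 → extends → [8, 9, 10, 11, 12, 15]
17 → extends → [8, 9, 10, 11, 12, 15, 17]
Seven tails, so the longest strictly increasing subsequence has length 7 (e.g. 8, 9, 10, 11, 12, 15, 17).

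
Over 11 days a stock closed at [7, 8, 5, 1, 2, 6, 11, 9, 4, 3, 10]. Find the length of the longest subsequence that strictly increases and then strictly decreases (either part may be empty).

7

inc[i] = longest strictly increasing subsequence ending at i; dec[i] = longest strictly decreasing subsequence starting at i:
i:      1  2  3  4  5  6  7  8  9 10 11
a[i]:   7  8  5  1  2  6 11  9  4  3 10
inc:    1  2  1  1  2  3  4  4  3  3  5
dec:    4  4  3  1  1  3  4  3  2  1  1
Best peak at i=7 (value 11): inc=4, dec=4, length 4+4−1 = 7.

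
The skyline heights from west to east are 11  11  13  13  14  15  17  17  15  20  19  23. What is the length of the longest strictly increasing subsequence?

7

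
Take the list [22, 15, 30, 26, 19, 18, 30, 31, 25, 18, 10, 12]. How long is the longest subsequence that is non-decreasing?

4

Let dp[i] be the length of the longest such subsequence ending at index i:
i:      1  2  3  4  5  6  7  8  9 10 11 12
a[i]:  22 15 30 26 19 18 30 31 25 18 10 12
dp:     1  1  2  2  2  2  3  4  3  3  1  2
Maximum dp value is 4.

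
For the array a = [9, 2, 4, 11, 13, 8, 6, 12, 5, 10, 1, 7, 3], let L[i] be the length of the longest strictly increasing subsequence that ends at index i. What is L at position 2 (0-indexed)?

dp[i] = 1 + max{dp[j] : j<i, a[j]<a[i]} (or 1 if no such j):
i:      0  1  2  3  4  5  6  7  8  9 10 11 12
a[i]:   9  2  4 11 13  8  6 12  5 10  1  7  3
dp:     1  1  2  3  4  3  3  4  3  4  1  4  2
At index 2 the value is 2.

2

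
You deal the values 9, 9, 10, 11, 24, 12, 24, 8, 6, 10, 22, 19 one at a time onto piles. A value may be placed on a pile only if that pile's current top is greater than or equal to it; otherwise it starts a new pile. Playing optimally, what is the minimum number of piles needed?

5

Place each on the leftmost legal pile:
9 → new pile 1 (tops now [9])
9 → pile 1 (tops now [9])
10 → new pile 2 (tops now [9, 10])
11 → new pile 3 (tops now [9, 10, 11])
24 → new pile 4 (tops now [9, 10, 11, 24])
12 → pile 4 (tops now [9, 10, 11, 12])
24 → new pile 5 (tops now [9, 10, 11, 12, 24])
8 → pile 1 (tops now [8, 10, 11, 12, 24])
6 → pile 1 (tops now [6, 10, 11, 12, 24])
10 → pile 2 (tops now [6, 10, 11, 12, 24])
22 → pile 5 (tops now [6, 10, 11, 12, 22])
19 → pile 5 (tops now [6, 10, 11, 12, 19])
Five piles.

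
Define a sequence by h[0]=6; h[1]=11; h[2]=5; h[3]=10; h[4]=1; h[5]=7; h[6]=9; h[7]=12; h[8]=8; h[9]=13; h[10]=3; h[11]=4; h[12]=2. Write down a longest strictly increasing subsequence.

Patience tails give the LIS length; then backtrack through the dp parents:
6 → extends → [6]
11 → extends → [6, 11]
5 → replaces 6 → [5, 11]
10 → replaces 11 → [5, 10]
1 → replaces 5 → [1, 10]
7 → replaces 10 → [1, 7]
9 → extends → [1, 7, 9]
12 → extends → [1, 7, 9, 12]
8 → replaces 9 → [1, 7, 8, 12]
13 → extends → [1, 7, 8, 12, 13]
3 → replaces 7 → [1, 3, 8, 12, 13]
4 → replaces 8 → [1, 3, 4, 12, 13]
2 → replaces 3 → [1, 2, 4, 12, 13]
Length 5; one witness is 6, 7, 9, 12, 13.

6, 7, 9, 12, 13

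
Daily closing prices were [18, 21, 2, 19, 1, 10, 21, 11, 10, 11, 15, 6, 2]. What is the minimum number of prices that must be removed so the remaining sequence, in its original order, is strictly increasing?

9

Fewest deletions = n − (longest strictly increasing subsequence).
Patience tails:
18 → extends → [18]
21 → extends → [18, 21]
2 → replaces 18 → [2, 21]
19 → replaces 21 → [2, 19]
1 → replaces 2 → [1, 19]
10 → replaces 19 → [1, 10]
21 → extends → [1, 10, 21]
11 → replaces 21 → [1, 10, 11]
10 → already a tail → [1, 10, 11]
11 → already a tail → [1, 10, 11]
15 → extends → [1, 10, 11, 15]
6 → replaces 10 → [1, 6, 11, 15]
2 → replaces 6 → [1, 2, 11, 15]
Longest strictly increasing subsequence has length 4, so deletions = 13 − 4 = 9.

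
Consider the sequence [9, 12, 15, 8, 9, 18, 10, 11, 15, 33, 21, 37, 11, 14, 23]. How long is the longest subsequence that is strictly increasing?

Track the smallest tail for each achievable length (strict):
9 → extends → [9]
12 → extends → [9, 12]
15 → extends → [9, 12, 15]
8 → replaces 9 → [8, 12, 15]
9 → replaces 12 → [8, 9, 15]
18 → extends → [8, 9, 15, 18]
10 → replaces 15 → [8, 9, 10, 18]
11 → replaces 18 → [8, 9, 10, 11]
15 → extends → [8, 9, 10, 11, 15]
33 → extends → [8, 9, 10, 11, 15, 33]
21 → replaces 33 → [8, 9, 10, 11, 15, 21]
37 → extends → [8, 9, 10, 11, 15, 21, 37]
11 → already a tail → [8, 9, 10, 11, 15, 21, 37]
14 → replaces 15 → [8, 9, 10, 11, 14, 21, 37]
23 → replaces 37 → [8, 9, 10, 11, 14, 21, 23]
Seven tails, so the longest strictly increasing subsequence has length 7 (e.g. 8, 9, 10, 11, 15, 33, 37).

7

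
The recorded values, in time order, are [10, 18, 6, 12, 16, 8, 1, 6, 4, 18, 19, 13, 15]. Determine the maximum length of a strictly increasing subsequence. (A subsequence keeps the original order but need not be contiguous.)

5

Track the smallest tail for each achievable length (strict):
10 → extends → [10]
18 → extends → [10, 18]
6 → replaces 10 → [6, 18]
12 → replaces 18 → [6, 12]
16 → extends → [6, 12, 16]
8 → replaces 12 → [6, 8, 16]
1 → replaces 6 → [1, 8, 16]
6 → replaces 8 → [1, 6, 16]
4 → replaces 6 → [1, 4, 16]
18 → extends → [1, 4, 16, 18]
19 → extends → [1, 4, 16, 18, 19]
13 → replaces 16 → [1, 4, 13, 18, 19]
15 → replaces 18 → [1, 4, 13, 15, 19]
Five tails, so the longest strictly increasing subsequence has length 5 (e.g. 10, 12, 16, 18, 19).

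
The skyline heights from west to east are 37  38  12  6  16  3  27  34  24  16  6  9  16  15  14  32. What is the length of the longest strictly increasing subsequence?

5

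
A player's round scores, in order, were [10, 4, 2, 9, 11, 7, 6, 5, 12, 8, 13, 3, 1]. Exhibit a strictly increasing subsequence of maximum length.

Patience tails give the LIS length; then backtrack through the dp parents:
10 → extends → [10]
4 → replaces 10 → [4]
2 → replaces 4 → [2]
9 → extends → [2, 9]
11 → extends → [2, 9, 11]
7 → replaces 9 → [2, 7, 11]
6 → replaces 7 → [2, 6, 11]
5 → replaces 6 → [2, 5, 11]
12 → extends → [2, 5, 11, 12]
8 → replaces 11 → [2, 5, 8, 12]
13 → extends → [2, 5, 8, 12, 13]
3 → replaces 5 → [2, 3, 8, 12, 13]
1 → replaces 2 → [1, 3, 8, 12, 13]
Length 5; one witness is 4, 9, 11, 12, 13.

4, 9, 11, 12, 13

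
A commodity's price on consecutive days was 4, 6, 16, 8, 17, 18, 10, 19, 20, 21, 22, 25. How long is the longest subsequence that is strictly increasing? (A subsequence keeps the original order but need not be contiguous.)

10

Track the smallest tail for each achievable length (strict):
4 → extends → [4]
6 → extends → [4, 6]
16 → extends → [4, 6, 16]
8 → replaces 16 → [4, 6, 8]
17 → extends → [4, 6, 8, 17]
18 → extends → [4, 6, 8, 17, 18]
10 → replaces 17 → [4, 6, 8, 10, 18]
19 → extends → [4, 6, 8, 10, 18, 19]
20 → extends → [4, 6, 8, 10, 18, 19, 20]
21 → extends → [4, 6, 8, 10, 18, 19, 20, 21]
22 → extends → [4, 6, 8, 10, 18, 19, 20, 21, 22]
25 → extends → [4, 6, 8, 10, 18, 19, 20, 21, 22, 25]
Ten tails, so the longest strictly increasing subsequence has length 10 (e.g. 4, 6, 16, 17, 18, 19, 20, 21, 22, 25).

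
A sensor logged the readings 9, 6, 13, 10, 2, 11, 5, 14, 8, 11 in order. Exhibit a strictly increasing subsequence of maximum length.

9, 10, 11, 14

Patience tails give the LIS length; then backtrack through the dp parents:
9 → extends → [9]
6 → replaces 9 → [6]
13 → extends → [6, 13]
10 → replaces 13 → [6, 10]
2 → replaces 6 → [2, 10]
11 → extends → [2, 10, 11]
5 → replaces 10 → [2, 5, 11]
14 → extends → [2, 5, 11, 14]
8 → replaces 11 → [2, 5, 8, 14]
11 → replaces 14 → [2, 5, 8, 11]
Length 4; one witness is 9, 10, 11, 14.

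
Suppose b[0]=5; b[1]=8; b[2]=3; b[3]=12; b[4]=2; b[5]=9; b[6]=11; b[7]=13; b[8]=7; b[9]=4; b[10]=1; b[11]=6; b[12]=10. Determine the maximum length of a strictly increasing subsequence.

5

Let dp[i] be the length of the longest such subsequence ending at index i:
i:      0  1  2  3  4  5  6  7  8  9 10 11 12
b[i]:   5  8  3 12  2  9 11 13  7  4  1  6 10
dp:     1  2  1  3  1  3  4  5  2  2  1  3  4
Maximum dp value is 5.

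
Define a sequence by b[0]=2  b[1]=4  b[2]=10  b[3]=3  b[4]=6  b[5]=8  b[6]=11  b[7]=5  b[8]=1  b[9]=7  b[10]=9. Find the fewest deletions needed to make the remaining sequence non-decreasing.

6

Fewest deletions = n − (longest non-decreasing subsequence).
Patience tails:
2 → extends → [2]
4 → extends → [2, 4]
10 → extends → [2, 4, 10]
3 → replaces 4 → [2, 3, 10]
6 → replaces 10 → [2, 3, 6]
8 → extends → [2, 3, 6, 8]
11 → extends → [2, 3, 6, 8, 11]
5 → replaces 6 → [2, 3, 5, 8, 11]
1 → replaces 2 → [1, 3, 5, 8, 11]
7 → replaces 8 → [1, 3, 5, 7, 11]
9 → replaces 11 → [1, 3, 5, 7, 9]
Longest non-decreasing subsequence has length 5, so deletions = 11 − 5 = 6.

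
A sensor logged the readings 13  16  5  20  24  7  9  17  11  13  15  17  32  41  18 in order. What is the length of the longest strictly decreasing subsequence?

3

Negate each value so 'decreasing' becomes 'increasing', then run patience tails on the negated sequence:
-13 → extends → [-13]
-16 → replaces -13 → [-16]
-5 → extends → [-16, -5]
-20 → replaces -16 → [-20, -5]
-24 → replaces -20 → [-24, -5]
-7 → replaces -5 → [-24, -7]
-9 → replaces -7 → [-24, -9]
-17 → replaces -9 → [-24, -17]
-11 → extends → [-24, -17, -11]
-13 → replaces -11 → [-24, -17, -13]
-15 → replaces -13 → [-24, -17, -15]
-17 → already a tail → [-24, -17, -15]
-32 → replaces -24 → [-32, -17, -15]
-41 → replaces -32 → [-41, -17, -15]
-18 → replaces -17 → [-41, -18, -15]
Three tails, so the longest strictly decreasing subsequence of the original has length 3.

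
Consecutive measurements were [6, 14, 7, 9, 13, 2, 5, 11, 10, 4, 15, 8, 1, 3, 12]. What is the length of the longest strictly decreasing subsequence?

6

Negate each value so 'decreasing' becomes 'increasing', then run patience tails on the negated sequence:
-6 → extends → [-6]
-14 → replaces -6 → [-14]
-7 → extends → [-14, -7]
-9 → replaces -7 → [-14, -9]
-13 → replaces -9 → [-14, -13]
-2 → extends → [-14, -13, -2]
-5 → replaces -2 → [-14, -13, -5]
-11 → replaces -5 → [-14, -13, -11]
-10 → extends → [-14, -13, -11, -10]
-4 → extends → [-14, -13, -11, -10, -4]
-15 → replaces -14 → [-15, -13, -11, -10, -4]
-8 → replaces -4 → [-15, -13, -11, -10, -8]
-1 → extends → [-15, -13, -11, -10, -8, -1]
-3 → replaces -1 → [-15, -13, -11, -10, -8, -3]
-12 → replaces -11 → [-15, -13, -12, -10, -8, -3]
Six tails, so the longest strictly decreasing subsequence of the original has length 6.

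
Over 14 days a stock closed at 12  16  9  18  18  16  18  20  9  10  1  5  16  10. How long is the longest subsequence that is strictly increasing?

Track the smallest tail for each achievable length (strict):
12 → extends → [12]
16 → extends → [12, 16]
9 → replaces 12 → [9, 16]
18 → extends → [9, 16, 18]
18 → already a tail → [9, 16, 18]
16 → already a tail → [9, 16, 18]
18 → already a tail → [9, 16, 18]
20 → extends → [9, 16, 18, 20]
9 → already a tail → [9, 16, 18, 20]
10 → replaces 16 → [9, 10, 18, 20]
1 → replaces 9 → [1, 10, 18, 20]
5 → replaces 10 → [1, 5, 18, 20]
16 → replaces 18 → [1, 5, 16, 20]
10 → replaces 16 → [1, 5, 10, 20]
Four tails, so the longest strictly increasing subsequence has length 4 (e.g. 12, 16, 18, 20).

4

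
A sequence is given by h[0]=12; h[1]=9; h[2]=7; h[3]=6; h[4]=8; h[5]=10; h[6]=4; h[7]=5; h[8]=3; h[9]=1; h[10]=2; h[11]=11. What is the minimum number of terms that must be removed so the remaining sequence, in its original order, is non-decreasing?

8

Fewest deletions = n − (longest non-decreasing subsequence).
i:      0  1  2  3  4  5  6  7  8  9 10 11
h[i]:  12  9  7  6  8 10  4  5  3  1  2 11
dp:     1  1  1  1  2  3  1  2  1  1  2  4
max dp = 4, so deletions = 12 − 4 = 8.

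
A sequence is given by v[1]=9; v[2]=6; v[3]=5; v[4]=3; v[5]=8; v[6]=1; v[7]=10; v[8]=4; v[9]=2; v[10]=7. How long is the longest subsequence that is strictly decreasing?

5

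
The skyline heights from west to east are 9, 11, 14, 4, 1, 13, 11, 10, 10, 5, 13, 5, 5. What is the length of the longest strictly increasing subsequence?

3

Let dp[i] be the length of the longest such subsequence ending at index i:
i:      1  2  3  4  5  6  7  8  9 10 11 12 13
a[i]:   9 11 14  4  1 13 11 10 10  5 13  5  5
dp:     1  2  3  1  1  3  2  2  2  2  3  2  2
Maximum dp value is 3.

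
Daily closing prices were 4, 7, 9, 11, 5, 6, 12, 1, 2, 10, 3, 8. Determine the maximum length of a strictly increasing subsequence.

Track the smallest tail for each achievable length (strict):
4 → extends → [4]
7 → extends → [4, 7]
9 → extends → [4, 7, 9]
11 → extends → [4, 7, 9, 11]
5 → replaces 7 → [4, 5, 9, 11]
6 → replaces 9 → [4, 5, 6, 11]
12 → extends → [4, 5, 6, 11, 12]
1 → replaces 4 → [1, 5, 6, 11, 12]
2 → replaces 5 → [1, 2, 6, 11, 12]
10 → replaces 11 → [1, 2, 6, 10, 12]
3 → replaces 6 → [1, 2, 3, 10, 12]
8 → replaces 10 → [1, 2, 3, 8, 12]
Five tails, so the longest strictly increasing subsequence has length 5 (e.g. 4, 7, 9, 11, 12).

5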